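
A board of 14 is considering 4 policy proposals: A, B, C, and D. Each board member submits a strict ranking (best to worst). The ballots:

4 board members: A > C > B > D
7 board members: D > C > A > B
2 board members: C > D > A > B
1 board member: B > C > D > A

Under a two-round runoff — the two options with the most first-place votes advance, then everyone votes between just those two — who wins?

D

Round 1 first-place votes: A 4, B 1, C 2, D 7.
D and A advance.
Runoff: D is preferred to A by 10 voters; A by 4.
D wins the runoff.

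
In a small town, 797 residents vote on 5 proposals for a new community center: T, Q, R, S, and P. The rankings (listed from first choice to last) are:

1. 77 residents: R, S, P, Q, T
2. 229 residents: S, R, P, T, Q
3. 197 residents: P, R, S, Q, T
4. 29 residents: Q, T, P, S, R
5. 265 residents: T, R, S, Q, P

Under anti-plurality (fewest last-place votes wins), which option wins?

S

Last-place votes: T 274, Q 229, R 29, S 0, P 265.
S is ranked last by the fewest voters, so S wins.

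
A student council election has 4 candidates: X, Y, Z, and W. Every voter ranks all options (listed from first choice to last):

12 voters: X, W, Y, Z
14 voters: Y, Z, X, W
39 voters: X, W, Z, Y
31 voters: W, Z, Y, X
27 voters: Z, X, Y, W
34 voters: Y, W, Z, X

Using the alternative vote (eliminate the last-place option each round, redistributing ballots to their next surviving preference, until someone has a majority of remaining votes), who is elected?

Round 1: X 51, Y 48, Z 27, W 31. Eliminate Z.
Round 2: X 78, Y 48, W 31. Eliminate W.
Round 3: X 78, Y 79. Y has a majority.

Y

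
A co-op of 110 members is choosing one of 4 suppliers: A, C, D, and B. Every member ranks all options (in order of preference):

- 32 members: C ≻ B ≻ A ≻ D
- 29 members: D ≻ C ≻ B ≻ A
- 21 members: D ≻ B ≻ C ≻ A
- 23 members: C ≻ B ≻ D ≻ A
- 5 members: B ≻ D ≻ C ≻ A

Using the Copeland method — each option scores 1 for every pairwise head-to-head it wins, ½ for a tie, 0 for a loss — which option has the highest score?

C

A: loses to C, D, and B → score 0.
C: beats A and B; ties D → score 2.5.
D: beats A; ties C; loses to B → score 1.5.
B: beats A and D; loses to C → score 2.
C has the best pairwise record.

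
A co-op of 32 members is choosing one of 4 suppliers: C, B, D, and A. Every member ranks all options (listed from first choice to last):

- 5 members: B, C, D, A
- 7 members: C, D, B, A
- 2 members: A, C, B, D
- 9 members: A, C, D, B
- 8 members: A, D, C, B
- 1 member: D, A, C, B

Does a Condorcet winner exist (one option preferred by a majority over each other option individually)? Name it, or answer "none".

A

A vs C: 20–12 for A.
A vs B: 20–12 for A.
A vs D: 19–13 for A.
A beats every other option head-to-head.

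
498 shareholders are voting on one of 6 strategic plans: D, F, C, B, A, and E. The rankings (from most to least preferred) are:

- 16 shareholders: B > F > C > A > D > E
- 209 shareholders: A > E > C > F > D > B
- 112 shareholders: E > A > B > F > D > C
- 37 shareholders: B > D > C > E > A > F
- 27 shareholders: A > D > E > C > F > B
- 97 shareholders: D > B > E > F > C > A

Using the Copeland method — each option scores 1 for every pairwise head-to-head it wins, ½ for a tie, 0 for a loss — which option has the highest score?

A

D: beats C and B; loses to F, A, and E → score 2.
F: beats D; loses to C, B, A, and E → score 1.
C: beats F; loses to D, B, A, and E → score 1.
B: beats F and C; loses to D, A, and E → score 2.
A: beats D, F, C, B, and E → score 5.
E: beats D, F, C, and B; loses to A → score 4.
A has the best pairwise record.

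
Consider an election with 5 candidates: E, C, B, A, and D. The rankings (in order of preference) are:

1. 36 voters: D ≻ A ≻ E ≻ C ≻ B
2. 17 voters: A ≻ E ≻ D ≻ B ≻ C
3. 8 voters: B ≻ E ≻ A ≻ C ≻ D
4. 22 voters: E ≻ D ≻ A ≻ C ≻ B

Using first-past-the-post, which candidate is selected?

D

First-place votes: E 22, C 0, B 8, A 17, D 36.
D has the most first-place votes.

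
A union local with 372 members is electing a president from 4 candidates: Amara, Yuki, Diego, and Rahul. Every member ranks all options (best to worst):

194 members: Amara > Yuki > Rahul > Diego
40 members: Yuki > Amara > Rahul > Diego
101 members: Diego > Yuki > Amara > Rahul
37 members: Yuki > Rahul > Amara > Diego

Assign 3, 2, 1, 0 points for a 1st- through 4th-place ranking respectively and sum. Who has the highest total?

Yuki

Amara: 194·3 + 40·2 + 101·1 + 37·1 = 800
Yuki: 194·2 + 40·3 + 101·2 + 37·3 = 821
Diego: 194·0 + 40·0 + 101·3 + 37·0 = 303
Rahul: 194·1 + 40·1 + 101·0 + 37·2 = 308
Yuki has the highest Borda score (821).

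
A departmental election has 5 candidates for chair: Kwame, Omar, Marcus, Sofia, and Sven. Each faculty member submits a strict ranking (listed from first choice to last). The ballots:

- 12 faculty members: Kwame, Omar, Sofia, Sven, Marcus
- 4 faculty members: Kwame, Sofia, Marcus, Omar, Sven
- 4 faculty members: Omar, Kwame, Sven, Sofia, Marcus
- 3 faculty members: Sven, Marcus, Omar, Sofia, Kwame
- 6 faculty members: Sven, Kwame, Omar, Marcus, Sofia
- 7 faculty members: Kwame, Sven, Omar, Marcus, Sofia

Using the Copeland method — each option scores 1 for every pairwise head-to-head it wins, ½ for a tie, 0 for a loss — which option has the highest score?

Kwame: beats Omar, Marcus, Sofia, and Sven → score 4.
Omar: beats Marcus, Sofia, and Sven; loses to Kwame → score 3.
Marcus: loses to Kwame, Omar, Sofia, and Sven → score 0.
Sofia: beats Marcus; loses to Kwame, Omar, and Sven → score 1.
Sven: beats Marcus and Sofia; loses to Kwame and Omar → score 2.
Kwame has the best pairwise record.

Kwame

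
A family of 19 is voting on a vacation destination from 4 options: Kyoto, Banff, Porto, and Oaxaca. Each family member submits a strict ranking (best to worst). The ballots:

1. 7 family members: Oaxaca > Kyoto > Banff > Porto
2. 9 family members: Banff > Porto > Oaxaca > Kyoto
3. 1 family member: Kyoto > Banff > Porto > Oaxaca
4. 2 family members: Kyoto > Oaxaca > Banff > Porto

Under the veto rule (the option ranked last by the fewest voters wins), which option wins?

Banff

Last-place votes: Kyoto 9, Banff 0, Porto 9, Oaxaca 1.
Banff is ranked last by the fewest voters, so Banff wins.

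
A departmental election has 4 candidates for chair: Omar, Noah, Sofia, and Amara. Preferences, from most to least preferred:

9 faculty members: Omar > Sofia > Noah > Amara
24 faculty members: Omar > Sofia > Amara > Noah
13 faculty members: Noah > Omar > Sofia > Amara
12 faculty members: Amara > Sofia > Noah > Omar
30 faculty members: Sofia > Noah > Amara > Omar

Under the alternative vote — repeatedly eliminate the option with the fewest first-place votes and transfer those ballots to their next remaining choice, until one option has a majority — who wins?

Omar

Round 1: Omar 33, Noah 13, Sofia 30, Amara 12. Eliminate Amara.
Round 2: Omar 33, Noah 13, Sofia 42. Eliminate Noah.
Round 3: Omar 46, Sofia 42. Omar has a majority.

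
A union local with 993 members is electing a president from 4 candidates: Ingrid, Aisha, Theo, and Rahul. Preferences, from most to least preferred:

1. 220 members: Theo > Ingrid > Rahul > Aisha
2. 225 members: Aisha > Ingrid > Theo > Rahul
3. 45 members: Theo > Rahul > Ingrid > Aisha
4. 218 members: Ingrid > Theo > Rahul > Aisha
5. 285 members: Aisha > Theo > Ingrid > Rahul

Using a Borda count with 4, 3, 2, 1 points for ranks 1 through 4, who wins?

Theo

Ingrid: 220·3 + 225·3 + 45·2 + 218·4 + 285·2 = 2867
Aisha: 220·1 + 225·4 + 45·1 + 218·1 + 285·4 = 2523
Theo: 220·4 + 225·2 + 45·4 + 218·3 + 285·3 = 3019
Rahul: 220·2 + 225·1 + 45·3 + 218·2 + 285·1 = 1521
Theo has the highest Borda score (3019).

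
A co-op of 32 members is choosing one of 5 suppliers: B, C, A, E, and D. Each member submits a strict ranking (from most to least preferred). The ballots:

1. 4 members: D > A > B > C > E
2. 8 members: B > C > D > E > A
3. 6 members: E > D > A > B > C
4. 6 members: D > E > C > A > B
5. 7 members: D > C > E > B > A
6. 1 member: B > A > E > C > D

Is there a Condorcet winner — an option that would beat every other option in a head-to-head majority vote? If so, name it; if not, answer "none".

D

D vs B: 23–9 for D.
D vs C: 23–9 for D.
D vs A: 31–1 for D.
D vs E: 25–7 for D.
D beats every other option head-to-head.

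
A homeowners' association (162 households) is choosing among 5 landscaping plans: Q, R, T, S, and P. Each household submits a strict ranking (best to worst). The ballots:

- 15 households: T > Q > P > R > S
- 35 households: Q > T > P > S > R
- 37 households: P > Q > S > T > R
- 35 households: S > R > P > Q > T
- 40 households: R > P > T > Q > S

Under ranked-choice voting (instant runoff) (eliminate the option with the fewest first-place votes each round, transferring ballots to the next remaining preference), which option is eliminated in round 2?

S

Round 1: Q 35, R 40, T 15, S 35, P 37. Eliminate T.
Round 2: Q 50, R 40, S 35, P 37. Eliminate S.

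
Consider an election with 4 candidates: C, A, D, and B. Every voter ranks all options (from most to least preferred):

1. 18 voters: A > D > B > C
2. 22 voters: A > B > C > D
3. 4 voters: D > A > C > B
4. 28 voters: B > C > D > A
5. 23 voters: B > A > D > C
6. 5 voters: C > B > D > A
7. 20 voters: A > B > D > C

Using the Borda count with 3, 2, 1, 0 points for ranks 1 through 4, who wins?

B

C: 18·0 + 22·1 + 4·1 + 28·2 + 23·0 + 5·3 + 20·0 = 97
A: 18·3 + 22·3 + 4·2 + 28·0 + 23·2 + 5·0 + 20·3 = 234
D: 18·2 + 22·0 + 4·3 + 28·1 + 23·1 + 5·1 + 20·1 = 124
B: 18·1 + 22·2 + 4·0 + 28·3 + 23·3 + 5·2 + 20·2 = 265
B has the highest Borda score (265).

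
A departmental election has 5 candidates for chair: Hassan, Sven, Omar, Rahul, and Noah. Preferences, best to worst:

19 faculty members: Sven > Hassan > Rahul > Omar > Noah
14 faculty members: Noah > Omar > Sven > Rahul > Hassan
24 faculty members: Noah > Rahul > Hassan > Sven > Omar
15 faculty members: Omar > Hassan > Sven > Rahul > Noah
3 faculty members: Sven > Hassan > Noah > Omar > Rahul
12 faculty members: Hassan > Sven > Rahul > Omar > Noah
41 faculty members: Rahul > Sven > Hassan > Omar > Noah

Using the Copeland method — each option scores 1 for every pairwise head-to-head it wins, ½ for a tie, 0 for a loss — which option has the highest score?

Rahul

Hassan: beats Omar and Noah; loses to Sven and Rahul → score 2.
Sven: beats Hassan, Omar, and Noah; loses to Rahul → score 3.
Omar: beats Noah; loses to Hassan, Sven, and Rahul → score 1.
Rahul: beats Hassan, Sven, Omar, and Noah → score 4.
Noah: loses to Hassan, Sven, Omar, and Rahul → score 0.
Rahul has the best pairwise record.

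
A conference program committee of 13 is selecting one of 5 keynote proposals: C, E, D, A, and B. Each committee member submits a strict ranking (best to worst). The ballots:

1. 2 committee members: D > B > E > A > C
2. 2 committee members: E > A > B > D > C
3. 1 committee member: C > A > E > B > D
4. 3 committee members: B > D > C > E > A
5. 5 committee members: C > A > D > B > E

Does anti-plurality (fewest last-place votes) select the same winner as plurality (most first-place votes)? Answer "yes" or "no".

no

Anti-plurality — last-place votes: C 4, E 5, D 1, A 3, B 0. Winner: B.
Plurality — first-place votes: C 6, E 2, D 2, A 0, B 3. Winner: C.
The two methods disagree.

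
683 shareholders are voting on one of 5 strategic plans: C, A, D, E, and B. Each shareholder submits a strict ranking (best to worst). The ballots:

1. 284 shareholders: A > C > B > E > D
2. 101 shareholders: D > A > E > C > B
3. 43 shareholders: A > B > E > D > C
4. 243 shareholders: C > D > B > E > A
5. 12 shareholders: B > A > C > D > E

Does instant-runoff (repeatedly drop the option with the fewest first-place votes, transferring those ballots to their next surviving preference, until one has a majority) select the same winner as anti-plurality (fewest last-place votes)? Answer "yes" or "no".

no

Instant-runoff — R1 C 243, A 327, D 101, E 0, B 12 (E out); R2 C 243, A 327, D 101, B 12 (B out); R3 C 243, A 339, D 101 (D out); R4 C 243, A 440 (A winner). Winner: A.
Anti-plurality — last-place votes: C 43, A 243, D 284, E 12, B 101. Winner: E.
The two methods disagree.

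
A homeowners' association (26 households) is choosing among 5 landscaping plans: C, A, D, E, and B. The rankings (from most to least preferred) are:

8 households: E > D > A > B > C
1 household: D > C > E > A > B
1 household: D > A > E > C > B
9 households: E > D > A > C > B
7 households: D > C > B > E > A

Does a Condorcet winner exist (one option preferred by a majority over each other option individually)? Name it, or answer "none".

E vs C: 18–8 for E.
E vs A: 25–1 for E.
E vs D: 17–9 for E.
E vs B: 19–7 for E.
E beats every other option head-to-head.

E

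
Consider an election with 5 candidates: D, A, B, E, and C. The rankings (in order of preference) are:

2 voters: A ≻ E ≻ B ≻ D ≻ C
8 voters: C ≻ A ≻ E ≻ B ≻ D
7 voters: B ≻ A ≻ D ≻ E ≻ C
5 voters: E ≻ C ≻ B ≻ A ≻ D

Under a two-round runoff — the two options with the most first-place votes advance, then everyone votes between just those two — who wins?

Round 1 first-place votes: D 0, A 2, B 7, E 5, C 8.
C and B advance.
Runoff: C is preferred to B by 13 voters; B by 9.
C wins the runoff.

C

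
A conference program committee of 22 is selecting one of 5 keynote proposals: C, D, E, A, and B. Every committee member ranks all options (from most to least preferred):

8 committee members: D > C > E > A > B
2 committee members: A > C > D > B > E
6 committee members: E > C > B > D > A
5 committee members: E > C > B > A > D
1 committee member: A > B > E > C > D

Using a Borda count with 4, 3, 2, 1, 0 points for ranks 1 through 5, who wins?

C

C: 8·3 + 2·3 + 6·3 + 5·3 + 1·1 = 64
D: 8·4 + 2·2 + 6·1 + 5·0 + 1·0 = 42
E: 8·2 + 2·0 + 6·4 + 5·4 + 1·2 = 62
A: 8·1 + 2·4 + 6·0 + 5·1 + 1·4 = 25
B: 8·0 + 2·1 + 6·2 + 5·2 + 1·3 = 27
C has the highest Borda score (64).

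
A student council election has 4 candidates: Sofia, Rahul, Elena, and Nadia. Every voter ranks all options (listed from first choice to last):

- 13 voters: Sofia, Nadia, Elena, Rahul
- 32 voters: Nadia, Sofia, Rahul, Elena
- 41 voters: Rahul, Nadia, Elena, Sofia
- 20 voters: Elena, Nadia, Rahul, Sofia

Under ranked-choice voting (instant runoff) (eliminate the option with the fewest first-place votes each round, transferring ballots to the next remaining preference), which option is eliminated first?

Sofia

Round 1: Sofia 13, Rahul 41, Elena 20, Nadia 32. Eliminate Sofia.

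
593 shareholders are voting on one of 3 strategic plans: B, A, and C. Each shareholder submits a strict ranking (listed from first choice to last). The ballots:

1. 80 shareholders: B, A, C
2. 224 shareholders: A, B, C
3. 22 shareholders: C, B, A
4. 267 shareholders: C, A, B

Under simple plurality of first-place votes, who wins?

First-place votes: B 80, A 224, C 289.
C has the most first-place votes.

C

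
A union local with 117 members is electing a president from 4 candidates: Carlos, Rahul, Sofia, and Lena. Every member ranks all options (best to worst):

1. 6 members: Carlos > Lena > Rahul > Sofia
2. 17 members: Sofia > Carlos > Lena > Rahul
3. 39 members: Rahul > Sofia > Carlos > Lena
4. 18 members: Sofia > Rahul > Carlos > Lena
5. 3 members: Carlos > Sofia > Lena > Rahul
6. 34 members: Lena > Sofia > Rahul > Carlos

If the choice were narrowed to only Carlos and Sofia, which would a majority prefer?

Sofia

Voters preferring Carlos to Sofia: 9; preferring Sofia to Carlos: 108.
Sofia wins the head-to-head.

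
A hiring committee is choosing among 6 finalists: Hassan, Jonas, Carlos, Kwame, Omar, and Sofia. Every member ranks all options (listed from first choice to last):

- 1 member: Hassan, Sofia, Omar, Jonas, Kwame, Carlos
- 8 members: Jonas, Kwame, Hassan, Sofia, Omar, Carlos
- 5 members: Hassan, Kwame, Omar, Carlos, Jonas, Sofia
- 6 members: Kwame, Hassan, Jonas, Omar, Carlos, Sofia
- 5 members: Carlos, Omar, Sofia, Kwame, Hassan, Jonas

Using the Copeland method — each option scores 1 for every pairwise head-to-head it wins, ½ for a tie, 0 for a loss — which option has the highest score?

Hassan: beats Jonas, Carlos, Omar, and Sofia; loses to Kwame → score 4.
Jonas: beats Carlos, Omar, and Sofia; loses to Hassan and Kwame → score 3.
Carlos: beats Sofia; loses to Hassan, Jonas, Kwame, and Omar → score 1.
Kwame: beats Hassan, Jonas, Carlos, Omar, and Sofia → score 5.
Omar: beats Carlos and Sofia; loses to Hassan, Jonas, and Kwame → score 2.
Sofia: loses to Hassan, Jonas, Carlos, Kwame, and Omar → score 0.
Kwame has the best pairwise record.

Kwame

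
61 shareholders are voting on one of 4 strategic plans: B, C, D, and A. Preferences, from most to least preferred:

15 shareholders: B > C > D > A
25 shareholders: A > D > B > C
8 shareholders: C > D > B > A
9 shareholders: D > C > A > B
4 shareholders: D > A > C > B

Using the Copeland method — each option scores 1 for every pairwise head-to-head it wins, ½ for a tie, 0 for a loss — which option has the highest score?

B: beats C; loses to D and A → score 1.
C: beats A; loses to B and D → score 1.
D: beats B, C, and A → score 3.
A: beats B; loses to C and D → score 1.
D has the best pairwise record.

D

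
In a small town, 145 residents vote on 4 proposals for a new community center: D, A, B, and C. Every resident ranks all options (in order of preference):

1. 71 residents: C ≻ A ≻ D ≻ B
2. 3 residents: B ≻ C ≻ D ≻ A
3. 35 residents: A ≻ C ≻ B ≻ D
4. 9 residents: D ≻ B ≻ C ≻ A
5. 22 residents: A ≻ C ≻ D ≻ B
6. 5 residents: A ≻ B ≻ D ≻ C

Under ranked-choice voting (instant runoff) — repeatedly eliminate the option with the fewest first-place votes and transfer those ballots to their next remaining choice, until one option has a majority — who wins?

C

Round 1: D 9, A 62, B 3, C 71. Eliminate B.
Round 2: D 9, A 62, C 74. C has a majority.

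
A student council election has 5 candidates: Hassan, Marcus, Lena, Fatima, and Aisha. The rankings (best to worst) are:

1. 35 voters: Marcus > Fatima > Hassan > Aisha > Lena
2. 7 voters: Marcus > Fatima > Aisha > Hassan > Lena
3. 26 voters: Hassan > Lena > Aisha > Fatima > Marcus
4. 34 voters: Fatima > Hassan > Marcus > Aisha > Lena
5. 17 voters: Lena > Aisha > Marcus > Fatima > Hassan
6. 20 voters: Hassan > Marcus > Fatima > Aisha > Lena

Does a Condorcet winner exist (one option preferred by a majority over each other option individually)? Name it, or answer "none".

none

Checking pairwise contests:
Fatima beats Hassan 93–46.
Hassan beats Marcus 80–59.
Hassan beats Lena 122–17.
Marcus beats Fatima 79–60.
Hassan beats Aisha 115–24.
Every option loses at least one head-to-head, so there is no Condorcet winner.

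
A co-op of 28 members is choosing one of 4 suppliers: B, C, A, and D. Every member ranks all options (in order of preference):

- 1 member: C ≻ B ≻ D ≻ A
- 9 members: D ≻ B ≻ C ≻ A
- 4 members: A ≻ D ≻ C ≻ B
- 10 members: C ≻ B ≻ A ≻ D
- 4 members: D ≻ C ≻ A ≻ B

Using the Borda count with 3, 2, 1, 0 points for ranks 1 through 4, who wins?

C

B: 1·2 + 9·2 + 4·0 + 10·2 + 4·0 = 40
C: 1·3 + 9·1 + 4·1 + 10·3 + 4·2 = 54
A: 1·0 + 9·0 + 4·3 + 10·1 + 4·1 = 26
D: 1·1 + 9·3 + 4·2 + 10·0 + 4·3 = 48
C has the highest Borda score (54).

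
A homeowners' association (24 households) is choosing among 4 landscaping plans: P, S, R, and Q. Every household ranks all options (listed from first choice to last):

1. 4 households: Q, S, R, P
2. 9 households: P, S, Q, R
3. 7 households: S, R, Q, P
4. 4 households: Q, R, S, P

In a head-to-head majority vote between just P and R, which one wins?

Voters preferring P to R: 9; preferring R to P: 15.
R wins the head-to-head.

R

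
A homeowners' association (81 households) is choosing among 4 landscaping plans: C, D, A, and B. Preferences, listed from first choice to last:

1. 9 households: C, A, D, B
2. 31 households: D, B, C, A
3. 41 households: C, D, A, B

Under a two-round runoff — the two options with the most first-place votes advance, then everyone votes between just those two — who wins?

C

Round 1 first-place votes: C 50, D 31, A 0, B 0.
C and D advance.
Runoff: C is preferred to D by 50 voters; D by 31.
C wins the runoff.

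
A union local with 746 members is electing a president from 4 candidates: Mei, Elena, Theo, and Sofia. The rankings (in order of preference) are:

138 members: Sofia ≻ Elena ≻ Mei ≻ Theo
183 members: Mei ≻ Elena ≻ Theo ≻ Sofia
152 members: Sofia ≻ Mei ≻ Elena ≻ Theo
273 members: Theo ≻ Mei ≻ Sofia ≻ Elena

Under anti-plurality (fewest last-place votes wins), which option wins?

Last-place votes: Mei 0, Elena 273, Theo 290, Sofia 183.
Mei is ranked last by the fewest voters, so Mei wins.

Mei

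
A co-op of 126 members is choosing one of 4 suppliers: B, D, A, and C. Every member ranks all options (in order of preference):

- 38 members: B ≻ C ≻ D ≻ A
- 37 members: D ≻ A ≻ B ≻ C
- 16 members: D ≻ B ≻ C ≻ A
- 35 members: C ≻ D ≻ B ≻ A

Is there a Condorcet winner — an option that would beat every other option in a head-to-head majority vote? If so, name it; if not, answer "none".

none

Checking pairwise contests:
D beats B 88–38.
C beats D 73–53.
B beats A 89–37.
B beats C 91–35.
Every option loses at least one head-to-head, so there is no Condorcet winner.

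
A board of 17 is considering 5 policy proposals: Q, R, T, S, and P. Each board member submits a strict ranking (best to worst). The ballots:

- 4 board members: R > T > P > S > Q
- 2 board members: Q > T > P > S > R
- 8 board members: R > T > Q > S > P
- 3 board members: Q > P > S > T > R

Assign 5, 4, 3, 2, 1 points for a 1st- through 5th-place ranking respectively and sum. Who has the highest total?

Q: 4·1 + 2·5 + 8·3 + 3·5 = 53
R: 4·5 + 2·1 + 8·5 + 3·1 = 65
T: 4·4 + 2·4 + 8·4 + 3·2 = 62
S: 4·2 + 2·2 + 8·2 + 3·3 = 37
P: 4·3 + 2·3 + 8·1 + 3·4 = 38
R has the highest Borda score (65).

R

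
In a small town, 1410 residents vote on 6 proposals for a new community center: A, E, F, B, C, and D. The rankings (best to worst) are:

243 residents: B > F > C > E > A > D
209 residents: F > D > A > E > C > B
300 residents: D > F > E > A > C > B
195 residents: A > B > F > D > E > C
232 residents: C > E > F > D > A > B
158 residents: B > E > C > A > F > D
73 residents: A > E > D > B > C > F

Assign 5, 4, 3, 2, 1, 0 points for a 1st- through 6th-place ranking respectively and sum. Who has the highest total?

F

A: 243·1 + 209·3 + 300·2 + 195·5 + 232·1 + 158·2 + 73·5 = 3358
E: 243·2 + 209·2 + 300·3 + 195·1 + 232·4 + 158·4 + 73·4 = 3851
F: 243·4 + 209·5 + 300·4 + 195·3 + 232·3 + 158·1 + 73·0 = 4656
B: 243·5 + 209·0 + 300·0 + 195·4 + 232·0 + 158·5 + 73·2 = 2931
C: 243·3 + 209·1 + 300·1 + 195·0 + 232·5 + 158·3 + 73·1 = 2945
D: 243·0 + 209·4 + 300·5 + 195·2 + 232·2 + 158·0 + 73·3 = 3409
F has the highest Borda score (4656).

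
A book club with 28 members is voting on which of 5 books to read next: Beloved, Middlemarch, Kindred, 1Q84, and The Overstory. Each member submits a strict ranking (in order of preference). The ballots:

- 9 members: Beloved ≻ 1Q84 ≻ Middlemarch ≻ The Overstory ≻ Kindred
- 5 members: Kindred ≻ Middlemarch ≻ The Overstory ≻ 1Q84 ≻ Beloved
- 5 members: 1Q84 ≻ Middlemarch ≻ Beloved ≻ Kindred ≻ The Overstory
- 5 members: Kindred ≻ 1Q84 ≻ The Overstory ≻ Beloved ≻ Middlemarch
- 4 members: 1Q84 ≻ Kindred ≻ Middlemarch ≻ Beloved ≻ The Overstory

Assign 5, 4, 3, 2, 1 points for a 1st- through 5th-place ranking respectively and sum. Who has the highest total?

1Q84

Beloved: 9·5 + 5·1 + 5·3 + 5·2 + 4·2 = 83
Middlemarch: 9·3 + 5·4 + 5·4 + 5·1 + 4·3 = 84
Kindred: 9·1 + 5·5 + 5·2 + 5·5 + 4·4 = 85
1Q84: 9·4 + 5·2 + 5·5 + 5·4 + 4·5 = 111
The Overstory: 9·2 + 5·3 + 5·1 + 5·3 + 4·1 = 57
1Q84 has the highest Borda score (111).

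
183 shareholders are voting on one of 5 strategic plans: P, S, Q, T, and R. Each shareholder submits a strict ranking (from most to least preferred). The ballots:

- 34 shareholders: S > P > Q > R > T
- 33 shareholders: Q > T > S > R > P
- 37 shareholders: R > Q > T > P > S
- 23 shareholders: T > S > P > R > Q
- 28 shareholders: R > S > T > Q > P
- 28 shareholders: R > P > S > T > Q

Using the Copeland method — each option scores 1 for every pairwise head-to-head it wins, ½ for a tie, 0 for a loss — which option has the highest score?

R

P: loses to S, Q, T, and R → score 0.
S: beats P and Q; loses to T and R → score 2.
Q: beats P and T; loses to S and R → score 2.
T: beats P and S; loses to Q and R → score 2.
R: beats P, S, Q, and T → score 4.
R has the best pairwise record.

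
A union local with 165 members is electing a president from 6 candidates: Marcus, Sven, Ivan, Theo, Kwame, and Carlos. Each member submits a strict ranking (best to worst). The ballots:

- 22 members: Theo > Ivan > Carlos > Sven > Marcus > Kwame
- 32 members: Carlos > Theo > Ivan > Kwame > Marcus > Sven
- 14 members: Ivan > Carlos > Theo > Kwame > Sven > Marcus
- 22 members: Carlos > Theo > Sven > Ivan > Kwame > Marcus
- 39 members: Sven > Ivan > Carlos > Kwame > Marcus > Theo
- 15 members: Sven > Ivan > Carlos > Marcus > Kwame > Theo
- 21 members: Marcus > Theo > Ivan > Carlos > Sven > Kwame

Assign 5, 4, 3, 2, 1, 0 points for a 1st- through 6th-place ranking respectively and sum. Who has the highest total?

Marcus: 22·1 + 32·1 + 14·0 + 22·0 + 39·1 + 15·2 + 21·5 = 228
Sven: 22·2 + 32·0 + 14·1 + 22·3 + 39·5 + 15·5 + 21·1 = 415
Ivan: 22·4 + 32·3 + 14·5 + 22·2 + 39·4 + 15·4 + 21·3 = 577
Theo: 22·5 + 32·4 + 14·3 + 22·4 + 39·0 + 15·0 + 21·4 = 452
Kwame: 22·0 + 32·2 + 14·2 + 22·1 + 39·2 + 15·1 + 21·0 = 207
Carlos: 22·3 + 32·5 + 14·4 + 22·5 + 39·3 + 15·3 + 21·2 = 596
Carlos has the highest Borda score (596).

Carlos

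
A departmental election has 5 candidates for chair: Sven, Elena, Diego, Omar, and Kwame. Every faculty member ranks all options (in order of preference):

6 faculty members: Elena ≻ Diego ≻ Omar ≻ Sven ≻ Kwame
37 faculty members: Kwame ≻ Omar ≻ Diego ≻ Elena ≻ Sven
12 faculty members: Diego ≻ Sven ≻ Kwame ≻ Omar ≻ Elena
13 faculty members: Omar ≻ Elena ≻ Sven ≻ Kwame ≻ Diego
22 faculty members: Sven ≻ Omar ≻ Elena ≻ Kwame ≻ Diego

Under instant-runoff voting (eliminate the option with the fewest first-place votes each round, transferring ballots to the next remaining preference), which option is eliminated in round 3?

Round 1: Sven 22, Elena 6, Diego 12, Omar 13, Kwame 37. Eliminate Elena.
Round 2: Sven 22, Diego 18, Omar 13, Kwame 37. Eliminate Omar.
Round 3: Sven 35, Diego 18, Kwame 37. Eliminate Diego.

Diego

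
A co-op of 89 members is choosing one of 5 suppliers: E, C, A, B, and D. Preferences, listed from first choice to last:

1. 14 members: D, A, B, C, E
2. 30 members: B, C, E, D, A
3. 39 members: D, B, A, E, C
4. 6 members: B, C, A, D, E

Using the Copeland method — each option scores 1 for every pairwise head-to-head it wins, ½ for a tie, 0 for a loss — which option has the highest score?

D

E: loses to C, A, B, and D → score 0.
C: beats E; loses to A, B, and D → score 1.
A: beats E and C; loses to B and D → score 2.
B: beats E, C, and A; loses to D → score 3.
D: beats E, C, A, and B → score 4.
D has the best pairwise record.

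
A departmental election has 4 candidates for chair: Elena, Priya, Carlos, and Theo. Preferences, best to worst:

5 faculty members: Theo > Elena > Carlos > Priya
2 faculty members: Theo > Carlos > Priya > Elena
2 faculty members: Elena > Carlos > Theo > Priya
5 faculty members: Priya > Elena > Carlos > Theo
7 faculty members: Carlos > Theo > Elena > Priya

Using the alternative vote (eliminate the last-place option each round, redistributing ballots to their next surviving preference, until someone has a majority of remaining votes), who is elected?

Round 1: Elena 2, Priya 5, Carlos 7, Theo 7. Eliminate Elena.
Round 2: Priya 5, Carlos 9, Theo 7. Eliminate Priya.
Round 3: Carlos 14, Theo 7. Carlos has a majority.

Carlos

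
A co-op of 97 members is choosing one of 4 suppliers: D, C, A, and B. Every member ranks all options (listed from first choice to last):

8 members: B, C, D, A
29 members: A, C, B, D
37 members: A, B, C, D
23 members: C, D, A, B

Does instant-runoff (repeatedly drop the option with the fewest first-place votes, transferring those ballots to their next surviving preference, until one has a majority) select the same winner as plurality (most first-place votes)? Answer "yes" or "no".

yes

Instant-runoff — R1 D 0, C 23, A 66, B 8 (A winner). Winner: A.
Plurality — first-place votes: D 0, C 23, A 66, B 8. Winner: A.
The two methods agree.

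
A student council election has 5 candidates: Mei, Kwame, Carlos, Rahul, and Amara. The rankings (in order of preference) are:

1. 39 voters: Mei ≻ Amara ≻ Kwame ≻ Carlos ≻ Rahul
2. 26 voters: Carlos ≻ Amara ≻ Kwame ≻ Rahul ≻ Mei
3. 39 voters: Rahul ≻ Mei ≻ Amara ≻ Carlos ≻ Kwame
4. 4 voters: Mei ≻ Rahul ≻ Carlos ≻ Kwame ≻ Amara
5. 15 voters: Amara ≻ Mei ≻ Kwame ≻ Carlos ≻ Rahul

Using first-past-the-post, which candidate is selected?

Mei

First-place votes: Mei 43, Kwame 0, Carlos 26, Rahul 39, Amara 15.
Mei has the most first-place votes.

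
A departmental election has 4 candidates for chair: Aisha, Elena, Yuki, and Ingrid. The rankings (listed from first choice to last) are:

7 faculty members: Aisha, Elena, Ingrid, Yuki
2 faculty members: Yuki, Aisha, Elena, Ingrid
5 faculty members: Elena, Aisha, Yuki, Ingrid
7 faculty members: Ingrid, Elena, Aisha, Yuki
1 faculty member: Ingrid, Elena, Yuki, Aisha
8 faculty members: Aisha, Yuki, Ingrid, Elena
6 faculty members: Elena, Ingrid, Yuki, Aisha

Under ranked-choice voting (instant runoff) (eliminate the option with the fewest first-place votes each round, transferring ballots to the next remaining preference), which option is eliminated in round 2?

Round 1: Aisha 15, Elena 11, Yuki 2, Ingrid 8. Eliminate Yuki.
Round 2: Aisha 17, Elena 11, Ingrid 8. Eliminate Ingrid.

Ingrid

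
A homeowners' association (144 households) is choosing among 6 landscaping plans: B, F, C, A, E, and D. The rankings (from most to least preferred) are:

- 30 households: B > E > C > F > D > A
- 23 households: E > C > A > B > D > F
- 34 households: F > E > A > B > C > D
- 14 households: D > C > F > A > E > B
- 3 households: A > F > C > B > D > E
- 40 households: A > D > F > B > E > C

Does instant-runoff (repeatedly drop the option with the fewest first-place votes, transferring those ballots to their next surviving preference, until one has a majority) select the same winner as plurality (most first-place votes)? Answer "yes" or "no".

Instant-runoff — R1 B 30, F 34, C 0, A 43, E 23, D 14 (C out); R2 B 30, F 34, A 43, E 23, D 14 (D out); R3 B 30, F 48, A 43, E 23 (E out); R4 B 30, F 48, A 66 (B out); R5 F 78, A 66 (F winner). Winner: F.
Plurality — first-place votes: B 30, F 34, C 0, A 43, E 23, D 14. Winner: A.
The two methods disagree.

no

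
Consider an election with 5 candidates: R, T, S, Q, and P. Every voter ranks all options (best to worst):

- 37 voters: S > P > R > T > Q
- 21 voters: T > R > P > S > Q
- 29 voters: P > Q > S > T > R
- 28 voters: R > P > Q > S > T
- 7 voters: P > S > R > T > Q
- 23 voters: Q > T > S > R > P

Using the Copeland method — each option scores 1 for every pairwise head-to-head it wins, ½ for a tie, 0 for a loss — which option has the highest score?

R: beats Q; loses to T, S, and P → score 1.
T: beats R; loses to S, Q, and P → score 1.
S: beats R and T; loses to Q and P → score 2.
Q: beats T and S; loses to R and P → score 2.
P: beats R, T, S, and Q → score 4.
P has the best pairwise record.

P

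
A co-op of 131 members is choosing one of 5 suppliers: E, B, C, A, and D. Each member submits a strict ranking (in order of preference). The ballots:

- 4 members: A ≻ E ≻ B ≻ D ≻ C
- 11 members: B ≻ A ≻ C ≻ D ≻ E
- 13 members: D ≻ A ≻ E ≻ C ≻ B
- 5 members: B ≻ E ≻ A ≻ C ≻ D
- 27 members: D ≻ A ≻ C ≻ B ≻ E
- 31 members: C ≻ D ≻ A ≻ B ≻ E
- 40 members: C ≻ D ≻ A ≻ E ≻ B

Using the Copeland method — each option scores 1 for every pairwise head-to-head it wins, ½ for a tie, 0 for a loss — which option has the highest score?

C

E: loses to B, C, A, and D → score 0.
B: beats E; loses to C, A, and D → score 1.
C: beats E, B, A, and D → score 4.
A: beats E and B; loses to C and D → score 2.
D: beats E, B, and A; loses to C → score 3.
C has the best pairwise record.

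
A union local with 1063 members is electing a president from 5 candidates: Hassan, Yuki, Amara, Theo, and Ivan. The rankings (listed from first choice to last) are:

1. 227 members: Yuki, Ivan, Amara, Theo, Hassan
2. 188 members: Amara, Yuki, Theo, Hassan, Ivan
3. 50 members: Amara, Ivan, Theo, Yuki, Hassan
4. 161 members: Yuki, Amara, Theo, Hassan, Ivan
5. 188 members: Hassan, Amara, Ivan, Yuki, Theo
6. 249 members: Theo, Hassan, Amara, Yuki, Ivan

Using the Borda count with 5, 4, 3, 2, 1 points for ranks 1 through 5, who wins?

Hassan: 227·1 + 188·2 + 50·1 + 161·2 + 188·5 + 249·4 = 2911
Yuki: 227·5 + 188·4 + 50·2 + 161·5 + 188·2 + 249·2 = 3666
Amara: 227·3 + 188·5 + 50·5 + 161·4 + 188·4 + 249·3 = 4014
Theo: 227·2 + 188·3 + 50·3 + 161·3 + 188·1 + 249·5 = 3084
Ivan: 227·4 + 188·1 + 50·4 + 161·1 + 188·3 + 249·1 = 2270
Amara has the highest Borda score (4014).

Amara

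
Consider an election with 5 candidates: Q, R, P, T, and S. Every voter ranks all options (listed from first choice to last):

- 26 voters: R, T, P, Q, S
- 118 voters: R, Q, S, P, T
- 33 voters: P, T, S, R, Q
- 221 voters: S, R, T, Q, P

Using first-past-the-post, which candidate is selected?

First-place votes: Q 0, R 144, P 33, T 0, S 221.
S has the most first-place votes.

S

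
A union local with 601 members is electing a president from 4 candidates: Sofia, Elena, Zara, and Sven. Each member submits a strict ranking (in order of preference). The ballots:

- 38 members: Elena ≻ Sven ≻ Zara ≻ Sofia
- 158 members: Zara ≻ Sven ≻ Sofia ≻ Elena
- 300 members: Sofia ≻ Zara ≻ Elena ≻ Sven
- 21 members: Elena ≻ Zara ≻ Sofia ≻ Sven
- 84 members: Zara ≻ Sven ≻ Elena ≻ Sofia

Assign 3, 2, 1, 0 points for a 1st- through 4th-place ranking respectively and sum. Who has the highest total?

Sofia: 38·0 + 158·1 + 300·3 + 21·1 + 84·0 = 1079
Elena: 38·3 + 158·0 + 300·1 + 21·3 + 84·1 = 561
Zara: 38·1 + 158·3 + 300·2 + 21·2 + 84·3 = 1406
Sven: 38·2 + 158·2 + 300·0 + 21·0 + 84·2 = 560
Zara has the highest Borda score (1406).

Zara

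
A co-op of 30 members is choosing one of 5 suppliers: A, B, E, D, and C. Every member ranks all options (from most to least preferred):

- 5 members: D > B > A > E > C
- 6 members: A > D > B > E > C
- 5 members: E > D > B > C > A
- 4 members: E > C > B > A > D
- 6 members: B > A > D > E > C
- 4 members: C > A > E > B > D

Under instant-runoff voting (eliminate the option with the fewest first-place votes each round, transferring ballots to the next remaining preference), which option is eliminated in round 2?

Round 1: A 6, B 6, E 9, D 5, C 4. Eliminate C.
Round 2: A 10, B 6, E 9, D 5. Eliminate D.

D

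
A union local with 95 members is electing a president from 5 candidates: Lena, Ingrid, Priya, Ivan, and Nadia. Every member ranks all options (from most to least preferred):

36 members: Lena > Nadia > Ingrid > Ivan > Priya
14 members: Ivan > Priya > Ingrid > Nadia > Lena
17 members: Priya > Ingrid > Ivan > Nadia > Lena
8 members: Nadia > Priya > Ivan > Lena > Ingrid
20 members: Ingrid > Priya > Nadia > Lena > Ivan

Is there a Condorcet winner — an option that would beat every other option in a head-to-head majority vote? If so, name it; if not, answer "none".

Ingrid

Ingrid vs Lena: 51–44 for Ingrid.
Ingrid vs Priya: 56–39 for Ingrid.
Ingrid vs Ivan: 73–22 for Ingrid.
Ingrid vs Nadia: 51–44 for Ingrid.
Ingrid beats every other option head-to-head.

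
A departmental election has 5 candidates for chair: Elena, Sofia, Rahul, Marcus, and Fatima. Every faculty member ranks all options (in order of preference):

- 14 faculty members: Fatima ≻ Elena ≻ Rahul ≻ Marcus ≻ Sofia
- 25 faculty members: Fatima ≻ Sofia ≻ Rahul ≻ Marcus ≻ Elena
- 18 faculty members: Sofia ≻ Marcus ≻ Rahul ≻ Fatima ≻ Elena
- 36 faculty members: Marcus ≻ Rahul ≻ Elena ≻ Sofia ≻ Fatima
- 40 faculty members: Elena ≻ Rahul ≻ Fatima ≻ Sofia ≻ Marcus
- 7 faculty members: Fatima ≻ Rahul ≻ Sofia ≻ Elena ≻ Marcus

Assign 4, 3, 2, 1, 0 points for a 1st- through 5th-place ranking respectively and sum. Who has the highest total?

Elena: 14·3 + 25·0 + 18·0 + 36·2 + 40·4 + 7·1 = 281
Sofia: 14·0 + 25·3 + 18·4 + 36·1 + 40·1 + 7·2 = 237
Rahul: 14·2 + 25·2 + 18·2 + 36·3 + 40·3 + 7·3 = 363
Marcus: 14·1 + 25·1 + 18·3 + 36·4 + 40·0 + 7·0 = 237
Fatima: 14·4 + 25·4 + 18·1 + 36·0 + 40·2 + 7·4 = 282
Rahul has the highest Borda score (363).

Rahul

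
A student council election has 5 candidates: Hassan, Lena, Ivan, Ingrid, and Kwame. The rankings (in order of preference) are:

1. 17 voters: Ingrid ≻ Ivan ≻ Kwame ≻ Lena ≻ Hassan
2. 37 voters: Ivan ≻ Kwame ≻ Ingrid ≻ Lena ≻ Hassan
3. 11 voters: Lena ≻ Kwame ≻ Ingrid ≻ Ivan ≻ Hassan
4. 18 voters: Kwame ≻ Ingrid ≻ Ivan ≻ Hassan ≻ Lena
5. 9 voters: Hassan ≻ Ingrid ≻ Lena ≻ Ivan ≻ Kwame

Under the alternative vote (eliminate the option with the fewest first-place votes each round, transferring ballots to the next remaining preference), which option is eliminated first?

Hassan

Round 1: Hassan 9, Lena 11, Ivan 37, Ingrid 17, Kwame 18. Eliminate Hassan.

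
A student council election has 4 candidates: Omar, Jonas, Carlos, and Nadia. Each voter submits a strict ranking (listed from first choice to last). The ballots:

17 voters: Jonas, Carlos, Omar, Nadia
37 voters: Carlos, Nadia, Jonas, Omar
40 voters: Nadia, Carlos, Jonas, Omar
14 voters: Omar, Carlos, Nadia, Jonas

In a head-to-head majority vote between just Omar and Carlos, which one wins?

Voters preferring Omar to Carlos: 14; preferring Carlos to Omar: 94.
Carlos wins the head-to-head.

Carlos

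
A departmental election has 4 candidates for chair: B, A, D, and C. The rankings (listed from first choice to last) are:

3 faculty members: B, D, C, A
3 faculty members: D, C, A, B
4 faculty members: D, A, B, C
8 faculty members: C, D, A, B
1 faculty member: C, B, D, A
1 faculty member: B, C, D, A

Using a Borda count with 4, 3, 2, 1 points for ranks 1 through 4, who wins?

B: 3·4 + 3·1 + 4·2 + 8·1 + 1·3 + 1·4 = 38
A: 3·1 + 3·2 + 4·3 + 8·2 + 1·1 + 1·1 = 39
D: 3·3 + 3·4 + 4·4 + 8·3 + 1·2 + 1·2 = 65
C: 3·2 + 3·3 + 4·1 + 8·4 + 1·4 + 1·3 = 58
D has the highest Borda score (65).

D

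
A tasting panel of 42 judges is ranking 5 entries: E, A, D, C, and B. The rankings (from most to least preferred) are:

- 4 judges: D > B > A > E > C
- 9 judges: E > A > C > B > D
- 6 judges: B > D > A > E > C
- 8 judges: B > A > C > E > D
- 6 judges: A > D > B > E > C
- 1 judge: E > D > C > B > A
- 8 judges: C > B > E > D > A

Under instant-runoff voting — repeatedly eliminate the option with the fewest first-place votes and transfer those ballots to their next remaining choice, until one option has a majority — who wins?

Round 1: E 10, A 6, D 4, C 8, B 14. Eliminate D.
Round 2: E 10, A 6, C 8, B 18. Eliminate A.
Round 3: E 10, C 8, B 24. B has a majority.

B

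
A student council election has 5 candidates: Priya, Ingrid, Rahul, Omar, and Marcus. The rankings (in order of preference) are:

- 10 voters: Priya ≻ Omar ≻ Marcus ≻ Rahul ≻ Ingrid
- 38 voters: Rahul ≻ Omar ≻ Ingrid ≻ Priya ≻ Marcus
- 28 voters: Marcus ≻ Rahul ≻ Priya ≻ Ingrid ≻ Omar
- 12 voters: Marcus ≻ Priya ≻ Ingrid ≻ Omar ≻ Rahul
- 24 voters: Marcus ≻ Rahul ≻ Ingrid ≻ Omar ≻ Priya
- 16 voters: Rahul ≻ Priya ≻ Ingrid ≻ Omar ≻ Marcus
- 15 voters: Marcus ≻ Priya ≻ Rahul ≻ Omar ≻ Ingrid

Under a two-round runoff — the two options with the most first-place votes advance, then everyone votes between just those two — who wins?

Marcus

Round 1 first-place votes: Priya 10, Ingrid 0, Rahul 54, Omar 0, Marcus 79.
Marcus and Rahul advance.
Runoff: Marcus is preferred to Rahul by 89 voters; Rahul by 54.
Marcus wins the runoff.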